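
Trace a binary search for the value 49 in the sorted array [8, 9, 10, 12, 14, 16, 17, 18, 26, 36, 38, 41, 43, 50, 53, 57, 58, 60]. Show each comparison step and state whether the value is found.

Binary search for 49 in [8, 9, 10, 12, 14, 16, 17, 18, 26, 36, 38, 41, 43, 50, 53, 57, 58, 60]:

lo=0, hi=17, mid=8, arr[mid]=26 -> 26 < 49, search right half
lo=9, hi=17, mid=13, arr[mid]=50 -> 50 > 49, search left half
lo=9, hi=12, mid=10, arr[mid]=38 -> 38 < 49, search right half
lo=11, hi=12, mid=11, arr[mid]=41 -> 41 < 49, search right half
lo=12, hi=12, mid=12, arr[mid]=43 -> 43 < 49, search right half
lo=13 > hi=12, target 49 not found

Binary search determines that 49 is not in the array after 5 comparisons. The search space was exhausted without finding the target.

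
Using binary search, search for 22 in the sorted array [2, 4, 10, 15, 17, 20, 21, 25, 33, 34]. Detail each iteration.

Binary search for 22 in [2, 4, 10, 15, 17, 20, 21, 25, 33, 34]:

lo=0, hi=9, mid=4, arr[mid]=17 -> 17 < 22, search right half
lo=5, hi=9, mid=7, arr[mid]=25 -> 25 > 22, search left half
lo=5, hi=6, mid=5, arr[mid]=20 -> 20 < 22, search right half
lo=6, hi=6, mid=6, arr[mid]=21 -> 21 < 22, search right half
lo=7 > hi=6, target 22 not found

Binary search determines that 22 is not in the array after 4 comparisons. The search space was exhausted without finding the target.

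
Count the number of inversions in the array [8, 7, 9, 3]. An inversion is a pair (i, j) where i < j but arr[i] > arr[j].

Finding inversions in [8, 7, 9, 3]:

(0, 1): arr[0]=8 > arr[1]=7
(0, 3): arr[0]=8 > arr[3]=3
(1, 3): arr[1]=7 > arr[3]=3
(2, 3): arr[2]=9 > arr[3]=3

Total inversions: 4

The array has 4 inversion(s): (0,1), (0,3), (1,3), (2,3). Each pair (i,j) satisfies i < j and arr[i] > arr[j].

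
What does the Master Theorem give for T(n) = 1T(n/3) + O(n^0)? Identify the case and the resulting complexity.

Master Theorem for T(n) = 1T(n/3) + O(n^0):

a = 1, b = 3, c = 0
log_b(a) = log_3(1) = 0.0000

Case 2: c = 0 = log_3(1) = 0.0000
T(n) = O(n^0 log n) = O(log n)

For T(n) = 1T(n/3) + O(n^0): log_3(1) = 0.0000. This is Case 2 of the Master Theorem (c = log_b(a), equal work at all levels), giving O(log n).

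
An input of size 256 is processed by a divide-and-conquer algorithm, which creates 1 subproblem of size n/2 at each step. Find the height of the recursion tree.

For divide and conquer with division factor 2:

Problem sizes at each level:
Level 0: 256
Level 1: 128
Level 2: 64
Level 3: 32
Level 4: 16
Level 5: 8
Level 6: 4
Level 7: 2
Level 8: 1

The root is level 0 and the size-1 base case is level 8 (the tree spans levels 0 through 8, i.e. 9 levels counting the root), so the depth is the number of divisions: log_2(256) = 8

The recursion tree depth is log_2(256) = 8. At each level, the problem size is divided by 2, so it takes 8 divisions to reduce to a base case of size 1. The algorithm makes 1 recursive call at each level.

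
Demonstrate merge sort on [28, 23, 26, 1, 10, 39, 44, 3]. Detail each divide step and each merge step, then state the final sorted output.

Merge sort trace:

Split: [28, 23, 26, 1, 10, 39, 44, 3] -> [28, 23, 26, 1] and [10, 39, 44, 3]
  Split: [28, 23, 26, 1] -> [28, 23] and [26, 1]
    Split: [28, 23] -> [28] and [23]
    Merge: [28] + [23] -> [23, 28]
    Split: [26, 1] -> [26] and [1]
    Merge: [26] + [1] -> [1, 26]
  Merge: [23, 28] + [1, 26] -> [1, 23, 26, 28]
  Split: [10, 39, 44, 3] -> [10, 39] and [44, 3]
    Split: [10, 39] -> [10] and [39]
    Merge: [10] + [39] -> [10, 39]
    Split: [44, 3] -> [44] and [3]
    Merge: [44] + [3] -> [3, 44]
  Merge: [10, 39] + [3, 44] -> [3, 10, 39, 44]
Merge: [1, 23, 26, 28] + [3, 10, 39, 44] -> [1, 3, 10, 23, 26, 28, 39, 44]

Final sorted array: [1, 3, 10, 23, 26, 28, 39, 44]

The merge sort proceeds by recursively splitting the array and merging sorted halves.
After all merges, the sorted array is [1, 3, 10, 23, 26, 28, 39, 44].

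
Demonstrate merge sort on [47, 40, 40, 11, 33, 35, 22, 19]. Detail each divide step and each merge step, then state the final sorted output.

Merge sort trace:

Split: [47, 40, 40, 11, 33, 35, 22, 19] -> [47, 40, 40, 11] and [33, 35, 22, 19]
  Split: [47, 40, 40, 11] -> [47, 40] and [40, 11]
    Split: [47, 40] -> [47] and [40]
    Merge: [47] + [40] -> [40, 47]
    Split: [40, 11] -> [40] and [11]
    Merge: [40] + [11] -> [11, 40]
  Merge: [40, 47] + [11, 40] -> [11, 40, 40, 47]
  Split: [33, 35, 22, 19] -> [33, 35] and [22, 19]
    Split: [33, 35] -> [33] and [35]
    Merge: [33] + [35] -> [33, 35]
    Split: [22, 19] -> [22] and [19]
    Merge: [22] + [19] -> [19, 22]
  Merge: [33, 35] + [19, 22] -> [19, 22, 33, 35]
Merge: [11, 40, 40, 47] + [19, 22, 33, 35] -> [11, 19, 22, 33, 35, 40, 40, 47]

Final sorted array: [11, 19, 22, 33, 35, 40, 40, 47]

The merge sort proceeds by recursively splitting the array and merging sorted halves.
After all merges, the sorted array is [11, 19, 22, 33, 35, 40, 40, 47].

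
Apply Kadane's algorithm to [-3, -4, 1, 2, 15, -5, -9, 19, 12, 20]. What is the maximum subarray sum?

Using Kadane's algorithm on [-3, -4, 1, 2, 15, -5, -9, 19, 12, 20]:

Scanning through the array:
Position 1 (value -4): max_ending_here = -4, max_so_far = -3
Position 2 (value 1): max_ending_here = 1, max_so_far = 1
Position 3 (value 2): max_ending_here = 3, max_so_far = 3
Position 4 (value 15): max_ending_here = 18, max_so_far = 18
Position 5 (value -5): max_ending_here = 13, max_so_far = 18
Position 6 (value -9): max_ending_here = 4, max_so_far = 18
Position 7 (value 19): max_ending_here = 23, max_so_far = 23
Position 8 (value 12): max_ending_here = 35, max_so_far = 35
Position 9 (value 20): max_ending_here = 55, max_so_far = 55

Maximum subarray: [1, 2, 15, -5, -9, 19, 12, 20]
Maximum sum: 55

The maximum subarray is [1, 2, 15, -5, -9, 19, 12, 20] with sum 55. This subarray runs from index 2 to index 9.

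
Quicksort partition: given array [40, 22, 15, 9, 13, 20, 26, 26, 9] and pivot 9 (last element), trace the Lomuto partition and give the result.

Lomuto partition with pivot = 9:

Initial array: [40, 22, 15, 9, 13, 20, 26, 26, 9]

arr[0]=40 > 9: no swap
arr[1]=22 > 9: no swap
arr[2]=15 > 9: no swap
arr[3]=9 <= 9: swap with position 0, array becomes [9, 22, 15, 40, 13, 20, 26, 26, 9]
arr[4]=13 > 9: no swap
arr[5]=20 > 9: no swap
arr[6]=26 > 9: no swap
arr[7]=26 > 9: no swap

Place pivot at position 1: [9, 9, 15, 40, 13, 20, 26, 26, 22]
Pivot position: 1

After partitioning with pivot 9, the array becomes [9, 9, 15, 40, 13, 20, 26, 26, 22]. The pivot is placed at index 1. All elements to the left of the pivot are <= 9, and all elements to the right are > 9.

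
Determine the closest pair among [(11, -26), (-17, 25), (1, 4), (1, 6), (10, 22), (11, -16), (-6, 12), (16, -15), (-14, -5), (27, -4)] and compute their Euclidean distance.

Computing all pairwise distances among 10 points:

d((11, -26), (-17, 25)) = 58.1808
d((11, -26), (1, 4)) = 31.6228
d((11, -26), (1, 6)) = 33.5261
d((11, -26), (10, 22)) = 48.0104
d((11, -26), (11, -16)) = 10.0
d((11, -26), (-6, 12)) = 41.6293
d((11, -26), (16, -15)) = 12.083
d((11, -26), (-14, -5)) = 32.6497
d((11, -26), (27, -4)) = 27.2029
d((-17, 25), (1, 4)) = 27.6586
d((-17, 25), (1, 6)) = 26.1725
d((-17, 25), (10, 22)) = 27.1662
d((-17, 25), (11, -16)) = 49.6488
d((-17, 25), (-6, 12)) = 17.0294
d((-17, 25), (16, -15)) = 51.8556
d((-17, 25), (-14, -5)) = 30.1496
d((-17, 25), (27, -4)) = 52.6972
d((1, 4), (1, 6)) = 2.0 <-- minimum
d((1, 4), (10, 22)) = 20.1246
d((1, 4), (11, -16)) = 22.3607
d((1, 4), (-6, 12)) = 10.6301
d((1, 4), (16, -15)) = 24.2074
d((1, 4), (-14, -5)) = 17.4929
d((1, 4), (27, -4)) = 27.2029
d((1, 6), (10, 22)) = 18.3576
d((1, 6), (11, -16)) = 24.1661
d((1, 6), (-6, 12)) = 9.2195
d((1, 6), (16, -15)) = 25.807
d((1, 6), (-14, -5)) = 18.6011
d((1, 6), (27, -4)) = 27.8568
d((10, 22), (11, -16)) = 38.0132
d((10, 22), (-6, 12)) = 18.868
d((10, 22), (16, -15)) = 37.4833
d((10, 22), (-14, -5)) = 36.1248
d((10, 22), (27, -4)) = 31.0644
d((11, -16), (-6, 12)) = 32.7567
d((11, -16), (16, -15)) = 5.099
d((11, -16), (-14, -5)) = 27.313
d((11, -16), (27, -4)) = 20.0
d((-6, 12), (16, -15)) = 34.8281
d((-6, 12), (-14, -5)) = 18.7883
d((-6, 12), (27, -4)) = 36.6742
d((16, -15), (-14, -5)) = 31.6228
d((16, -15), (27, -4)) = 15.5563
d((-14, -5), (27, -4)) = 41.0122

Closest pair: (1, 4) and (1, 6) with distance 2.0

The closest pair is (1, 4) and (1, 6) with Euclidean distance 2.0. For 10 points, brute-force pairwise comparison is shown above. For large n, the divide-and-conquer algorithm (sort by x, recurse on halves, check the dividing strip) achieves O(n log n).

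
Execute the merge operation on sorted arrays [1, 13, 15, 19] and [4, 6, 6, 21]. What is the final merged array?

Merging process:

Compare 1 vs 4: take 1 from left. Merged: [1]
Compare 13 vs 4: take 4 from right. Merged: [1, 4]
Compare 13 vs 6: take 6 from right. Merged: [1, 4, 6]
Compare 13 vs 6: take 6 from right. Merged: [1, 4, 6, 6]
Compare 13 vs 21: take 13 from left. Merged: [1, 4, 6, 6, 13]
Compare 15 vs 21: take 15 from left. Merged: [1, 4, 6, 6, 13, 15]
Compare 19 vs 21: take 19 from left. Merged: [1, 4, 6, 6, 13, 15, 19]
Append remaining from right: [21]. Merged: [1, 4, 6, 6, 13, 15, 19, 21]

Final merged array: [1, 4, 6, 6, 13, 15, 19, 21]
Total comparisons: 7

The merged array is [1, 4, 6, 6, 13, 15, 19, 21], requiring 7 comparisons. The merge step runs in O(n) time where n is the total number of elements.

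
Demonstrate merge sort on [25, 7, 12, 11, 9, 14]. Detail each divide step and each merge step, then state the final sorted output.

Merge sort trace:

Split: [25, 7, 12, 11, 9, 14] -> [25, 7, 12] and [11, 9, 14]
  Split: [25, 7, 12] -> [25] and [7, 12]
    Split: [7, 12] -> [7] and [12]
    Merge: [7] + [12] -> [7, 12]
  Merge: [25] + [7, 12] -> [7, 12, 25]
  Split: [11, 9, 14] -> [11] and [9, 14]
    Split: [9, 14] -> [9] and [14]
    Merge: [9] + [14] -> [9, 14]
  Merge: [11] + [9, 14] -> [9, 11, 14]
Merge: [7, 12, 25] + [9, 11, 14] -> [7, 9, 11, 12, 14, 25]

Final sorted array: [7, 9, 11, 12, 14, 25]

The merge sort proceeds by recursively splitting the array and merging sorted halves.
After all merges, the sorted array is [7, 9, 11, 12, 14, 25].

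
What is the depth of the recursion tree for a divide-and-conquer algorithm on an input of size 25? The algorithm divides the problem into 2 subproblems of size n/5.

For divide and conquer with division factor 5:

Problem sizes at each level:
Level 0: 25
Level 1: 5
Level 2: 1

The root is level 0 and the size-1 base case is level 2 (the tree spans levels 0 through 2, i.e. 3 levels counting the root), so the depth is the number of divisions: log_5(25) = 2

The recursion tree depth is log_5(25) = 2. At each level, the problem size is divided by 5, so it takes 2 divisions to reduce to a base case of size 1. The algorithm makes 2 recursive calls at each level.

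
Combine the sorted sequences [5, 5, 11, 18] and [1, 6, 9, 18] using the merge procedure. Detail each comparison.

Merging process:

Compare 5 vs 1: take 1 from right. Merged: [1]
Compare 5 vs 6: take 5 from left. Merged: [1, 5]
Compare 5 vs 6: take 5 from left. Merged: [1, 5, 5]
Compare 11 vs 6: take 6 from right. Merged: [1, 5, 5, 6]
Compare 11 vs 9: take 9 from right. Merged: [1, 5, 5, 6, 9]
Compare 11 vs 18: take 11 from left. Merged: [1, 5, 5, 6, 9, 11]
Compare 18 vs 18: take 18 from left. Merged: [1, 5, 5, 6, 9, 11, 18]
Append remaining from right: [18]. Merged: [1, 5, 5, 6, 9, 11, 18, 18]

Final merged array: [1, 5, 5, 6, 9, 11, 18, 18]
Total comparisons: 7

The merged array is [1, 5, 5, 6, 9, 11, 18, 18], requiring 7 comparisons. The merge step runs in O(n) time where n is the total number of elements.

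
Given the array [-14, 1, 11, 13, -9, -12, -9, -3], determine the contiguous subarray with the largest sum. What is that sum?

Using Kadane's algorithm on [-14, 1, 11, 13, -9, -12, -9, -3]:

Scanning through the array:
Position 1 (value 1): max_ending_here = 1, max_so_far = 1
Position 2 (value 11): max_ending_here = 12, max_so_far = 12
Position 3 (value 13): max_ending_here = 25, max_so_far = 25
Position 4 (value -9): max_ending_here = 16, max_so_far = 25
Position 5 (value -12): max_ending_here = 4, max_so_far = 25
Position 6 (value -9): max_ending_here = -5, max_so_far = 25
Position 7 (value -3): max_ending_here = -3, max_so_far = 25

Maximum subarray: [1, 11, 13]
Maximum sum: 25

The maximum subarray is [1, 11, 13] with sum 25. This subarray runs from index 1 to index 3.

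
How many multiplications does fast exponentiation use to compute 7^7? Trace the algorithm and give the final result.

Computing 7^7 by squaring (build up from 7^1; each line after the first costs one multiplication):

7^1 = 7
7^2 = (7^1)^2 = 7^2 = 49
7^3 = 7 * 7^2 = 7 * 49 = 343
7^6 = (7^3)^2 = 343^2 = 117649
7^7 = 7 * 7^6 = 7 * 117649 = 823543

Result: 823543
Multiplications needed: 4 (4 lines after 7^1)

7^7 = 823543. Using exponentiation by squaring, this requires 4 multiplications. The key idea: if the exponent is even, square the half-power; if odd, multiply by the base once.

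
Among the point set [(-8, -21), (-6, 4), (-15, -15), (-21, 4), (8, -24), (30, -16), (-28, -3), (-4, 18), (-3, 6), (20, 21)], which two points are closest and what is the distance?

Computing all pairwise distances among 10 points:

d((-8, -21), (-6, 4)) = 25.0799
d((-8, -21), (-15, -15)) = 9.2195
d((-8, -21), (-21, 4)) = 28.178
d((-8, -21), (8, -24)) = 16.2788
d((-8, -21), (30, -16)) = 38.3275
d((-8, -21), (-28, -3)) = 26.9072
d((-8, -21), (-4, 18)) = 39.2046
d((-8, -21), (-3, 6)) = 27.4591
d((-8, -21), (20, 21)) = 50.4777
d((-6, 4), (-15, -15)) = 21.0238
d((-6, 4), (-21, 4)) = 15.0
d((-6, 4), (8, -24)) = 31.305
d((-6, 4), (30, -16)) = 41.1825
d((-6, 4), (-28, -3)) = 23.0868
d((-6, 4), (-4, 18)) = 14.1421
d((-6, 4), (-3, 6)) = 3.6056 <-- minimum
d((-6, 4), (20, 21)) = 31.0644
d((-15, -15), (-21, 4)) = 19.9249
d((-15, -15), (8, -24)) = 24.6982
d((-15, -15), (30, -16)) = 45.0111
d((-15, -15), (-28, -3)) = 17.6918
d((-15, -15), (-4, 18)) = 34.7851
d((-15, -15), (-3, 6)) = 24.1868
d((-15, -15), (20, 21)) = 50.2096
d((-21, 4), (8, -24)) = 40.3113
d((-21, 4), (30, -16)) = 54.7814
d((-21, 4), (-28, -3)) = 9.8995
d((-21, 4), (-4, 18)) = 22.0227
d((-21, 4), (-3, 6)) = 18.1108
d((-21, 4), (20, 21)) = 44.3847
d((8, -24), (30, -16)) = 23.4094
d((8, -24), (-28, -3)) = 41.6773
d((8, -24), (-4, 18)) = 43.6807
d((8, -24), (-3, 6)) = 31.9531
d((8, -24), (20, 21)) = 46.5725
d((30, -16), (-28, -3)) = 59.439
d((30, -16), (-4, 18)) = 48.0833
d((30, -16), (-3, 6)) = 39.6611
d((30, -16), (20, 21)) = 38.3275
d((-28, -3), (-4, 18)) = 31.8904
d((-28, -3), (-3, 6)) = 26.5707
d((-28, -3), (20, 21)) = 53.6656
d((-4, 18), (-3, 6)) = 12.0416
d((-4, 18), (20, 21)) = 24.1868
d((-3, 6), (20, 21)) = 27.4591

Closest pair: (-6, 4) and (-3, 6) with distance 3.6056

The closest pair is (-6, 4) and (-3, 6) with Euclidean distance 3.6056. For 10 points, brute-force pairwise comparison is shown above. For large n, the divide-and-conquer algorithm (sort by x, recurse on halves, check the dividing strip) achieves O(n log n).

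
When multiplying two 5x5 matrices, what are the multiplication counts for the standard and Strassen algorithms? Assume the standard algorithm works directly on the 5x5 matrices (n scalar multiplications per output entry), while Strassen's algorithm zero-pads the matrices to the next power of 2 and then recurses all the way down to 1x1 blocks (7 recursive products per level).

Matrix multiplication for 5x5 matrices:

Strassen's algorithm requires power-of-2 dimensions. Pad 5x5 to 8x8 (next power of 2).

Standard algorithm: 5^3 = 125 multiplications
Strassen's algorithm: 7^(log2(8)) = 7^3 = 343 multiplications
Difference: 125 - 343 = -218 (Strassen uses MORE here due to padding overhead — for small or just-over-power-of-2 n, padding can outweigh the per-level savings)

Standard: 125 multiplications (5^3). Strassen: 343 multiplications (7^3, after padding to 8x8). Strassen reduces 8 recursive multiplications to 7 at each level.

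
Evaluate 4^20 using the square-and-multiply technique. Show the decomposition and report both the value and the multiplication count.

Computing 4^20 by squaring (build up from 4^1; each line after the first costs one multiplication):

4^1 = 4
4^2 = (4^1)^2 = 4^2 = 16
4^4 = (4^2)^2 = 16^2 = 256
4^5 = 4 * 4^4 = 4 * 256 = 1024
4^10 = (4^5)^2 = 1024^2 = 1048576
4^20 = (4^10)^2 = 1048576^2 = 1099511627776

Result: 1099511627776
Multiplications needed: 5 (5 lines after 4^1)

4^20 = 1099511627776. Using exponentiation by squaring, this requires 5 multiplications. The key idea: if the exponent is even, square the half-power; if odd, multiply by the base once.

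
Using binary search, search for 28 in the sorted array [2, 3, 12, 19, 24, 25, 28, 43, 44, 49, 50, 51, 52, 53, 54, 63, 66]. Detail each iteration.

Binary search for 28 in [2, 3, 12, 19, 24, 25, 28, 43, 44, 49, 50, 51, 52, 53, 54, 63, 66]:

lo=0, hi=16, mid=8, arr[mid]=44 -> 44 > 28, search left half
lo=0, hi=7, mid=3, arr[mid]=19 -> 19 < 28, search right half
lo=4, hi=7, mid=5, arr[mid]=25 -> 25 < 28, search right half
lo=6, hi=7, mid=6, arr[mid]=28 -> Found target at index 6!

Binary search finds 28 at index 6 after 4 comparisons. The search repeatedly halves the search space by comparing with the middle element.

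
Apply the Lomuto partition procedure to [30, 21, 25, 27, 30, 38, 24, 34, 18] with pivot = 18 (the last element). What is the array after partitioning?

Lomuto partition with pivot = 18:

Initial array: [30, 21, 25, 27, 30, 38, 24, 34, 18]

arr[0]=30 > 18: no swap
arr[1]=21 > 18: no swap
arr[2]=25 > 18: no swap
arr[3]=27 > 18: no swap
arr[4]=30 > 18: no swap
arr[5]=38 > 18: no swap
arr[6]=24 > 18: no swap
arr[7]=34 > 18: no swap

Place pivot at position 0: [18, 21, 25, 27, 30, 38, 24, 34, 30]
Pivot position: 0

After partitioning with pivot 18, the array becomes [18, 21, 25, 27, 30, 38, 24, 34, 30]. The pivot is placed at index 0. All elements to the left of the pivot are <= 18, and all elements to the right are > 18.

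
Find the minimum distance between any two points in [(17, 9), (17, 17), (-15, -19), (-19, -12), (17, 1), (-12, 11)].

Computing all pairwise distances among 6 points:

d((17, 9), (17, 17)) = 8.0 <-- minimum
d((17, 9), (-15, -19)) = 42.5206
d((17, 9), (-19, -12)) = 41.6773
d((17, 9), (17, 1)) = 8.0 <-- minimum
d((17, 9), (-12, 11)) = 29.0689
d((17, 17), (-15, -19)) = 48.1664
d((17, 17), (-19, -12)) = 46.2277
d((17, 17), (17, 1)) = 16.0
d((17, 17), (-12, 11)) = 29.6142
d((-15, -19), (-19, -12)) = 8.0623
d((-15, -19), (17, 1)) = 37.7359
d((-15, -19), (-12, 11)) = 30.1496
d((-19, -12), (17, 1)) = 38.2753
d((-19, -12), (-12, 11)) = 24.0416
d((17, 1), (-12, 11)) = 30.6757

Minimum distance: 8.0 (tie among 2 pairs: (17, 9) and (17, 17); (17, 9) and (17, 1))

The minimum Euclidean distance is 8.0. There is a tie: 2 pairs achieve this minimum — (17, 9) and (17, 17); (17, 9) and (17, 1). Any of these is a valid closest pair. For 6 points, brute-force pairwise comparison is shown above. For large n, the divide-and-conquer algorithm (sort by x, recurse on halves, check the dividing strip) achieves O(n log n).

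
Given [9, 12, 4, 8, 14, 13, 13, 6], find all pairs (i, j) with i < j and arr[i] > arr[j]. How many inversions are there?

Finding inversions in [9, 12, 4, 8, 14, 13, 13, 6]:

(0, 2): arr[0]=9 > arr[2]=4
(0, 3): arr[0]=9 > arr[3]=8
(0, 7): arr[0]=9 > arr[7]=6
(1, 2): arr[1]=12 > arr[2]=4
(1, 3): arr[1]=12 > arr[3]=8
(1, 7): arr[1]=12 > arr[7]=6
(3, 7): arr[3]=8 > arr[7]=6
(4, 5): arr[4]=14 > arr[5]=13
(4, 6): arr[4]=14 > arr[6]=13
(4, 7): arr[4]=14 > arr[7]=6
(5, 7): arr[5]=13 > arr[7]=6
(6, 7): arr[6]=13 > arr[7]=6

Total inversions: 12

The array has 12 inversion(s): (0,2), (0,3), (0,7), (1,2), (1,3), (1,7), (3,7), (4,5), (4,6), (4,7), (5,7), (6,7). Each pair (i,j) satisfies i < j and arr[i] > arr[j].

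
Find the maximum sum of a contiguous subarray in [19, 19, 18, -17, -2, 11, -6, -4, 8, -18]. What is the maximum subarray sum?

Using Kadane's algorithm on [19, 19, 18, -17, -2, 11, -6, -4, 8, -18]:

Scanning through the array:
Position 1 (value 19): max_ending_here = 38, max_so_far = 38
Position 2 (value 18): max_ending_here = 56, max_so_far = 56
Position 3 (value -17): max_ending_here = 39, max_so_far = 56
Position 4 (value -2): max_ending_here = 37, max_so_far = 56
Position 5 (value 11): max_ending_here = 48, max_so_far = 56
Position 6 (value -6): max_ending_here = 42, max_so_far = 56
Position 7 (value -4): max_ending_here = 38, max_so_far = 56
Position 8 (value 8): max_ending_here = 46, max_so_far = 56
Position 9 (value -18): max_ending_here = 28, max_so_far = 56

Maximum subarray: [19, 19, 18]
Maximum sum: 56

The maximum subarray is [19, 19, 18] with sum 56. This subarray runs from index 0 to index 2.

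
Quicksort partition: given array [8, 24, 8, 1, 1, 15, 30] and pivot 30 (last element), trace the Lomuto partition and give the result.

Lomuto partition with pivot = 30:

Initial array: [8, 24, 8, 1, 1, 15, 30]

arr[0]=8 <= 30: swap with position 0, array becomes [8, 24, 8, 1, 1, 15, 30]
arr[1]=24 <= 30: swap with position 1, array becomes [8, 24, 8, 1, 1, 15, 30]
arr[2]=8 <= 30: swap with position 2, array becomes [8, 24, 8, 1, 1, 15, 30]
arr[3]=1 <= 30: swap with position 3, array becomes [8, 24, 8, 1, 1, 15, 30]
arr[4]=1 <= 30: swap with position 4, array becomes [8, 24, 8, 1, 1, 15, 30]
arr[5]=15 <= 30: swap with position 5, array becomes [8, 24, 8, 1, 1, 15, 30]

Place pivot at position 6: [8, 24, 8, 1, 1, 15, 30]
Pivot position: 6

After partitioning with pivot 30, the array becomes [8, 24, 8, 1, 1, 15, 30]. The pivot is placed at index 6. All elements to the left of the pivot are <= 30, and all elements to the right are > 30.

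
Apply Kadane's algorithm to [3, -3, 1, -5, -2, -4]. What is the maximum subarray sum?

Using Kadane's algorithm on [3, -3, 1, -5, -2, -4]:

Scanning through the array:
Position 1 (value -3): max_ending_here = 0, max_so_far = 3
Position 2 (value 1): max_ending_here = 1, max_so_far = 3
Position 3 (value -5): max_ending_here = -4, max_so_far = 3
Position 4 (value -2): max_ending_here = -2, max_so_far = 3
Position 5 (value -4): max_ending_here = -4, max_so_far = 3

Maximum subarray: [3]
Maximum sum: 3

The maximum subarray is [3] with sum 3. This subarray runs from index 0 to index 0.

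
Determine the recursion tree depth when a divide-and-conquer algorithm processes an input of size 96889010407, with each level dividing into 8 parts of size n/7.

For divide and conquer with division factor 7:

Problem sizes at each level:
Level 0: 96889010407
Level 1: 13841287201
Level 2: 1977326743
Level 3: 282475249
Level 4: 40353607
Level 5: 5764801
Level 6: 823543
Level 7: 117649
Level 8: 16807
Level 9: 2401
Level 10: 343
Level 11: 49
Level 12: 7
Level 13: 1

The root is level 0 and the size-1 base case is level 13 (the tree spans levels 0 through 13, i.e. 14 levels counting the root), so the depth is the number of divisions: log_7(96889010407) = 13

The recursion tree depth is log_7(96889010407) = 13. At each level, the problem size is divided by 7, so it takes 13 divisions to reduce to a base case of size 1. The algorithm makes 8 recursive calls at each level.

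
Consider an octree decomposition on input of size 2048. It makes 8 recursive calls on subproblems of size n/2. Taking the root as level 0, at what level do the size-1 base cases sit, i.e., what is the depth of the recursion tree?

For divide and conquer with division factor 2:

Problem sizes at each level:
Level 0: 2048
Level 1: 1024
Level 2: 512
Level 3: 256
Level 4: 128
Level 5: 64
Level 6: 32
Level 7: 16
Level 8: 8
Level 9: 4
Level 10: 2
Level 11: 1

The root is level 0 and the size-1 base case is level 11 (the tree spans levels 0 through 11, i.e. 12 levels counting the root), so the depth is the number of divisions: log_2(2048) = 11

The recursion tree depth is log_2(2048) = 11. At each level, the problem size is divided by 2, so it takes 11 divisions to reduce to a base case of size 1. The algorithm makes 8 recursive calls at each level.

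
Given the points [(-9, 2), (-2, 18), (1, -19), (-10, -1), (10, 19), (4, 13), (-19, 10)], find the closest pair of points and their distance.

Computing all pairwise distances among 7 points:

d((-9, 2), (-2, 18)) = 17.4642
d((-9, 2), (1, -19)) = 23.2594
d((-9, 2), (-10, -1)) = 3.1623 <-- minimum
d((-9, 2), (10, 19)) = 25.4951
d((-9, 2), (4, 13)) = 17.0294
d((-9, 2), (-19, 10)) = 12.8062
d((-2, 18), (1, -19)) = 37.1214
d((-2, 18), (-10, -1)) = 20.6155
d((-2, 18), (10, 19)) = 12.0416
d((-2, 18), (4, 13)) = 7.8102
d((-2, 18), (-19, 10)) = 18.7883
d((1, -19), (-10, -1)) = 21.095
d((1, -19), (10, 19)) = 39.0512
d((1, -19), (4, 13)) = 32.1403
d((1, -19), (-19, 10)) = 35.2278
d((-10, -1), (10, 19)) = 28.2843
d((-10, -1), (4, 13)) = 19.799
d((-10, -1), (-19, 10)) = 14.2127
d((10, 19), (4, 13)) = 8.4853
d((10, 19), (-19, 10)) = 30.3645
d((4, 13), (-19, 10)) = 23.1948

Closest pair: (-9, 2) and (-10, -1) with distance 3.1623

The closest pair is (-9, 2) and (-10, -1) with Euclidean distance 3.1623. For 7 points, brute-force pairwise comparison is shown above. For large n, the divide-and-conquer algorithm (sort by x, recurse on halves, check the dividing strip) achieves O(n log n).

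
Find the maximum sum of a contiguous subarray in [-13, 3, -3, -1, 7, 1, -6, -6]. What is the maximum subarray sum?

Using Kadane's algorithm on [-13, 3, -3, -1, 7, 1, -6, -6]:

Scanning through the array:
Position 1 (value 3): max_ending_here = 3, max_so_far = 3
Position 2 (value -3): max_ending_here = 0, max_so_far = 3
Position 3 (value -1): max_ending_here = -1, max_so_far = 3
Position 4 (value 7): max_ending_here = 7, max_so_far = 7
Position 5 (value 1): max_ending_here = 8, max_so_far = 8
Position 6 (value -6): max_ending_here = 2, max_so_far = 8
Position 7 (value -6): max_ending_here = -4, max_so_far = 8

Maximum subarray: [7, 1]
Maximum sum: 8

The maximum subarray is [7, 1] with sum 8. This subarray runs from index 4 to index 5.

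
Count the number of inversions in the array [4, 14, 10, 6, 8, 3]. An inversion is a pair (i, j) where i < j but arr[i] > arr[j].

Finding inversions in [4, 14, 10, 6, 8, 3]:

(0, 5): arr[0]=4 > arr[5]=3
(1, 2): arr[1]=14 > arr[2]=10
(1, 3): arr[1]=14 > arr[3]=6
(1, 4): arr[1]=14 > arr[4]=8
(1, 5): arr[1]=14 > arr[5]=3
(2, 3): arr[2]=10 > arr[3]=6
(2, 4): arr[2]=10 > arr[4]=8
(2, 5): arr[2]=10 > arr[5]=3
(3, 5): arr[3]=6 > arr[5]=3
(4, 5): arr[4]=8 > arr[5]=3

Total inversions: 10

The array has 10 inversion(s): (0,5), (1,2), (1,3), (1,4), (1,5), (2,3), (2,4), (2,5), (3,5), (4,5). Each pair (i,j) satisfies i < j and arr[i] > arr[j].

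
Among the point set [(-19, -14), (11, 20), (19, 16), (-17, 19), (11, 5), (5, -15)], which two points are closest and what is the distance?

Computing all pairwise distances among 6 points:

d((-19, -14), (11, 20)) = 45.3431
d((-19, -14), (19, 16)) = 48.4149
d((-19, -14), (-17, 19)) = 33.0606
d((-19, -14), (11, 5)) = 35.5106
d((-19, -14), (5, -15)) = 24.0208
d((11, 20), (19, 16)) = 8.9443 <-- minimum
d((11, 20), (-17, 19)) = 28.0179
d((11, 20), (11, 5)) = 15.0
d((11, 20), (5, -15)) = 35.5106
d((19, 16), (-17, 19)) = 36.1248
d((19, 16), (11, 5)) = 13.6015
d((19, 16), (5, -15)) = 34.0147
d((-17, 19), (11, 5)) = 31.305
d((-17, 19), (5, -15)) = 40.4969
d((11, 5), (5, -15)) = 20.8806

Closest pair: (11, 20) and (19, 16) with distance 8.9443

The closest pair is (11, 20) and (19, 16) with Euclidean distance 8.9443. For 6 points, brute-force pairwise comparison is shown above. For large n, the divide-and-conquer algorithm (sort by x, recurse on halves, check the dividing strip) achieves O(n log n).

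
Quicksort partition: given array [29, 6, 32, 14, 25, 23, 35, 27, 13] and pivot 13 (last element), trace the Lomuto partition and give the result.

Lomuto partition with pivot = 13:

Initial array: [29, 6, 32, 14, 25, 23, 35, 27, 13]

arr[0]=29 > 13: no swap
arr[1]=6 <= 13: swap with position 0, array becomes [6, 29, 32, 14, 25, 23, 35, 27, 13]
arr[2]=32 > 13: no swap
arr[3]=14 > 13: no swap
arr[4]=25 > 13: no swap
arr[5]=23 > 13: no swap
arr[6]=35 > 13: no swap
arr[7]=27 > 13: no swap

Place pivot at position 1: [6, 13, 32, 14, 25, 23, 35, 27, 29]
Pivot position: 1

After partitioning with pivot 13, the array becomes [6, 13, 32, 14, 25, 23, 35, 27, 29]. The pivot is placed at index 1. All elements to the left of the pivot are <= 13, and all elements to the right are > 13.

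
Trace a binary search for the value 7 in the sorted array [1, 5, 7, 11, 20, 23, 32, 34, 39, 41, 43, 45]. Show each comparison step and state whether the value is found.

Binary search for 7 in [1, 5, 7, 11, 20, 23, 32, 34, 39, 41, 43, 45]:

lo=0, hi=11, mid=5, arr[mid]=23 -> 23 > 7, search left half
lo=0, hi=4, mid=2, arr[mid]=7 -> Found target at index 2!

Binary search finds 7 at index 2 after 2 comparisons. The search repeatedly halves the search space by comparing with the middle element.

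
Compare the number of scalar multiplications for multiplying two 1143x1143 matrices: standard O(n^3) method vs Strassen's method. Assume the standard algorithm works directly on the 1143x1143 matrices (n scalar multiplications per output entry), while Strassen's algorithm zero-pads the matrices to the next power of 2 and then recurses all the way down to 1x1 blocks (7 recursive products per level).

Matrix multiplication for 1143x1143 matrices:

Strassen's algorithm requires power-of-2 dimensions. Pad 1143x1143 to 2048x2048 (next power of 2).

Standard algorithm: 1143^3 = 1493271207 multiplications
Strassen's algorithm: 7^(log2(2048)) = 7^11 = 1977326743 multiplications
Difference: 1493271207 - 1977326743 = -484055536 (Strassen uses MORE here due to padding overhead — for small or just-over-power-of-2 n, padding can outweigh the per-level savings)

Standard: 1493271207 multiplications (1143^3). Strassen: 1977326743 multiplications (7^11, after padding to 2048x2048). Strassen reduces 8 recursive multiplications to 7 at each level.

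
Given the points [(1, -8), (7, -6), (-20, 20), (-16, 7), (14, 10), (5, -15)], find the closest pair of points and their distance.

Computing all pairwise distances among 6 points:

d((1, -8), (7, -6)) = 6.3246 <-- minimum
d((1, -8), (-20, 20)) = 35.0
d((1, -8), (-16, 7)) = 22.6716
d((1, -8), (14, 10)) = 22.2036
d((1, -8), (5, -15)) = 8.0623
d((7, -6), (-20, 20)) = 37.4833
d((7, -6), (-16, 7)) = 26.4197
d((7, -6), (14, 10)) = 17.4642
d((7, -6), (5, -15)) = 9.2195
d((-20, 20), (-16, 7)) = 13.6015
d((-20, 20), (14, 10)) = 35.4401
d((-20, 20), (5, -15)) = 43.0116
d((-16, 7), (14, 10)) = 30.1496
d((-16, 7), (5, -15)) = 30.4138
d((14, 10), (5, -15)) = 26.5707

Closest pair: (1, -8) and (7, -6) with distance 6.3246

The closest pair is (1, -8) and (7, -6) with Euclidean distance 6.3246. For 6 points, brute-force pairwise comparison is shown above. For large n, the divide-and-conquer algorithm (sort by x, recurse on halves, check the dividing strip) achieves O(n log n).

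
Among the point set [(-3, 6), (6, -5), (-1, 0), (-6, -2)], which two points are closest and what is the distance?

Computing all pairwise distances among 4 points:

d((-3, 6), (6, -5)) = 14.2127
d((-3, 6), (-1, 0)) = 6.3246
d((-3, 6), (-6, -2)) = 8.544
d((6, -5), (-1, 0)) = 8.6023
d((6, -5), (-6, -2)) = 12.3693
d((-1, 0), (-6, -2)) = 5.3852 <-- minimum

Closest pair: (-1, 0) and (-6, -2) with distance 5.3852

The closest pair is (-1, 0) and (-6, -2) with Euclidean distance 5.3852. For 4 points, brute-force pairwise comparison is shown above. For large n, the divide-and-conquer algorithm (sort by x, recurse on halves, check the dividing strip) achieves O(n log n).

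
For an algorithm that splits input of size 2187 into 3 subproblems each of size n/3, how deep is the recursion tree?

For divide and conquer with division factor 3:

Problem sizes at each level:
Level 0: 2187
Level 1: 729
Level 2: 243
Level 3: 81
Level 4: 27
Level 5: 9
Level 6: 3
Level 7: 1

The root is level 0 and the size-1 base case is level 7 (the tree spans levels 0 through 7, i.e. 8 levels counting the root), so the depth is the number of divisions: log_3(2187) = 7

The recursion tree depth is log_3(2187) = 7. At each level, the problem size is divided by 3, so it takes 7 divisions to reduce to a base case of size 1. The algorithm makes 3 recursive calls at each level.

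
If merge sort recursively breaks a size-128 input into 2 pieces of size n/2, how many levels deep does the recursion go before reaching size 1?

For divide and conquer with division factor 2:

Problem sizes at each level:
Level 0: 128
Level 1: 64
Level 2: 32
Level 3: 16
Level 4: 8
Level 5: 4
Level 6: 2
Level 7: 1

The root is level 0 and the size-1 base case is level 7 (the tree spans levels 0 through 7, i.e. 8 levels counting the root), so the depth is the number of divisions: log_2(128) = 7

The recursion tree depth is log_2(128) = 7. At each level, the problem size is divided by 2, so it takes 7 divisions to reduce to a base case of size 1. The algorithm makes 2 recursive calls at each level.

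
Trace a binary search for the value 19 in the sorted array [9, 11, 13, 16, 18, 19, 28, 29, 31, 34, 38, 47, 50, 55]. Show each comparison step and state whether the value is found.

Binary search for 19 in [9, 11, 13, 16, 18, 19, 28, 29, 31, 34, 38, 47, 50, 55]:

lo=0, hi=13, mid=6, arr[mid]=28 -> 28 > 19, search left half
lo=0, hi=5, mid=2, arr[mid]=13 -> 13 < 19, search right half
lo=3, hi=5, mid=4, arr[mid]=18 -> 18 < 19, search right half
lo=5, hi=5, mid=5, arr[mid]=19 -> Found target at index 5!

Binary search finds 19 at index 5 after 4 comparisons. The search repeatedly halves the search space by comparing with the middle element.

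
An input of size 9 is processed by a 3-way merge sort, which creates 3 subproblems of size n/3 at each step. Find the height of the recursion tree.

For divide and conquer with division factor 3:

Problem sizes at each level:
Level 0: 9
Level 1: 3
Level 2: 1

The root is level 0 and the size-1 base case is level 2 (the tree spans levels 0 through 2, i.e. 3 levels counting the root), so the depth is the number of divisions: log_3(9) = 2

The recursion tree depth is log_3(9) = 2. At each level, the problem size is divided by 3, so it takes 2 divisions to reduce to a base case of size 1. The algorithm makes 3 recursive calls at each level.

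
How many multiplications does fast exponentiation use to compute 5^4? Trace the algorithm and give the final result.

Computing 5^4 by squaring (build up from 5^1; each line after the first costs one multiplication):

5^1 = 5
5^2 = (5^1)^2 = 5^2 = 25
5^4 = (5^2)^2 = 25^2 = 625

Result: 625
Multiplications needed: 2 (2 lines after 5^1)

5^4 = 625. Using exponentiation by squaring, this requires 2 multiplications. The key idea: if the exponent is even, square the half-power; if odd, multiply by the base once.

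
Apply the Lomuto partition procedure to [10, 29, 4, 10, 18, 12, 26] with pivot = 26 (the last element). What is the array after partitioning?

Lomuto partition with pivot = 26:

Initial array: [10, 29, 4, 10, 18, 12, 26]

arr[0]=10 <= 26: swap with position 0, array becomes [10, 29, 4, 10, 18, 12, 26]
arr[1]=29 > 26: no swap
arr[2]=4 <= 26: swap with position 1, array becomes [10, 4, 29, 10, 18, 12, 26]
arr[3]=10 <= 26: swap with position 2, array becomes [10, 4, 10, 29, 18, 12, 26]
arr[4]=18 <= 26: swap with position 3, array becomes [10, 4, 10, 18, 29, 12, 26]
arr[5]=12 <= 26: swap with position 4, array becomes [10, 4, 10, 18, 12, 29, 26]

Place pivot at position 5: [10, 4, 10, 18, 12, 26, 29]
Pivot position: 5

After partitioning with pivot 26, the array becomes [10, 4, 10, 18, 12, 26, 29]. The pivot is placed at index 5. All elements to the left of the pivot are <= 26, and all elements to the right are > 26.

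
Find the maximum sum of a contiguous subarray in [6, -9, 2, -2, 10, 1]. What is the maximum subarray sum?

Using Kadane's algorithm on [6, -9, 2, -2, 10, 1]:

Scanning through the array:
Position 1 (value -9): max_ending_here = -3, max_so_far = 6
Position 2 (value 2): max_ending_here = 2, max_so_far = 6
Position 3 (value -2): max_ending_here = 0, max_so_far = 6
Position 4 (value 10): max_ending_here = 10, max_so_far = 10
Position 5 (value 1): max_ending_here = 11, max_so_far = 11

Maximum subarray: [2, -2, 10, 1]
Maximum sum: 11

The maximum subarray is [2, -2, 10, 1] with sum 11. This subarray runs from index 2 to index 5.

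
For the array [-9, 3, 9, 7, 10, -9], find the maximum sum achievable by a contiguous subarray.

Using Kadane's algorithm on [-9, 3, 9, 7, 10, -9]:

Scanning through the array:
Position 1 (value 3): max_ending_here = 3, max_so_far = 3
Position 2 (value 9): max_ending_here = 12, max_so_far = 12
Position 3 (value 7): max_ending_here = 19, max_so_far = 19
Position 4 (value 10): max_ending_here = 29, max_so_far = 29
Position 5 (value -9): max_ending_here = 20, max_so_far = 29

Maximum subarray: [3, 9, 7, 10]
Maximum sum: 29

The maximum subarray is [3, 9, 7, 10] with sum 29. This subarray runs from index 1 to index 4.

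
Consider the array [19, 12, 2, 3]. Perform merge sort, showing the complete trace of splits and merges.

Merge sort trace:

Split: [19, 12, 2, 3] -> [19, 12] and [2, 3]
  Split: [19, 12] -> [19] and [12]
  Merge: [19] + [12] -> [12, 19]
  Split: [2, 3] -> [2] and [3]
  Merge: [2] + [3] -> [2, 3]
Merge: [12, 19] + [2, 3] -> [2, 3, 12, 19]

Final sorted array: [2, 3, 12, 19]

The merge sort proceeds by recursively splitting the array and merging sorted halves.
After all merges, the sorted array is [2, 3, 12, 19].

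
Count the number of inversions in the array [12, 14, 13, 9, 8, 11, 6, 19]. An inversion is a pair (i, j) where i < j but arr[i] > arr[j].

Finding inversions in [12, 14, 13, 9, 8, 11, 6, 19]:

(0, 3): arr[0]=12 > arr[3]=9
(0, 4): arr[0]=12 > arr[4]=8
(0, 5): arr[0]=12 > arr[5]=11
(0, 6): arr[0]=12 > arr[6]=6
(1, 2): arr[1]=14 > arr[2]=13
(1, 3): arr[1]=14 > arr[3]=9
(1, 4): arr[1]=14 > arr[4]=8
(1, 5): arr[1]=14 > arr[5]=11
(1, 6): arr[1]=14 > arr[6]=6
(2, 3): arr[2]=13 > arr[3]=9
(2, 4): arr[2]=13 > arr[4]=8
(2, 5): arr[2]=13 > arr[5]=11
(2, 6): arr[2]=13 > arr[6]=6
(3, 4): arr[3]=9 > arr[4]=8
(3, 6): arr[3]=9 > arr[6]=6
(4, 6): arr[4]=8 > arr[6]=6
(5, 6): arr[5]=11 > arr[6]=6

Total inversions: 17

The array has 17 inversion(s): (0,3), (0,4), (0,5), (0,6), (1,2), (1,3), (1,4), (1,5), (1,6), (2,3), (2,4), (2,5), (2,6), (3,4), (3,6), (4,6), (5,6). Each pair (i,j) satisfies i < j and arr[i] > arr[j].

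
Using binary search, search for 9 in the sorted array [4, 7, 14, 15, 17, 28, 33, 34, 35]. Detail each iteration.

Binary search for 9 in [4, 7, 14, 15, 17, 28, 33, 34, 35]:

lo=0, hi=8, mid=4, arr[mid]=17 -> 17 > 9, search left half
lo=0, hi=3, mid=1, arr[mid]=7 -> 7 < 9, search right half
lo=2, hi=3, mid=2, arr[mid]=14 -> 14 > 9, search left half
lo=2 > hi=1, target 9 not found

Binary search determines that 9 is not in the array after 3 comparisons. The search space was exhausted without finding the target.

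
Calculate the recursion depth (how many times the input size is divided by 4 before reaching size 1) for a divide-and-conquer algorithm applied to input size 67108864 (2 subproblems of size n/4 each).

For divide and conquer with division factor 4:

Problem sizes at each level:
Level 0: 67108864
Level 1: 16777216
Level 2: 4194304
Level 3: 1048576
Level 4: 262144
Level 5: 65536
Level 6: 16384
Level 7: 4096
Level 8: 1024
Level 9: 256
Level 10: 64
Level 11: 16
Level 12: 4
Level 13: 1

The root is level 0 and the size-1 base case is level 13 (the tree spans levels 0 through 13, i.e. 14 levels counting the root), so the depth is the number of divisions: log_4(67108864) = 13

The recursion tree depth is log_4(67108864) = 13. At each level, the problem size is divided by 4, so it takes 13 divisions to reduce to a base case of size 1. The algorithm makes 2 recursive calls at each level.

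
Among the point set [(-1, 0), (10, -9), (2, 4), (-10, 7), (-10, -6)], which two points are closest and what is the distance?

Computing all pairwise distances among 5 points:

d((-1, 0), (10, -9)) = 14.2127
d((-1, 0), (2, 4)) = 5.0 <-- minimum
d((-1, 0), (-10, 7)) = 11.4018
d((-1, 0), (-10, -6)) = 10.8167
d((10, -9), (2, 4)) = 15.2643
d((10, -9), (-10, 7)) = 25.6125
d((10, -9), (-10, -6)) = 20.2237
d((2, 4), (-10, 7)) = 12.3693
d((2, 4), (-10, -6)) = 15.6205
d((-10, 7), (-10, -6)) = 13.0

Closest pair: (-1, 0) and (2, 4) with distance 5.0

The closest pair is (-1, 0) and (2, 4) with Euclidean distance 5.0. For 5 points, brute-force pairwise comparison is shown above. For large n, the divide-and-conquer algorithm (sort by x, recurse on halves, check the dividing strip) achieves O(n log n).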